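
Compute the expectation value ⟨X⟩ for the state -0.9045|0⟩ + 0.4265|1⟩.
-0.7715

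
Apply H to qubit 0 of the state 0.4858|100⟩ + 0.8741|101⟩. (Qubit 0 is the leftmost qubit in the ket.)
0.3435|000⟩ + 0.6181|001⟩ - 0.3435|100⟩ - 0.6181|101⟩

H on qubit 0 mixes each pair of kets that differ only in qubit 0: amplitudes (a, b) of (|…0…⟩, |…1…⟩) become ((a + b)/√2, (a − b)/√2). Kets absent from the input have amplitude 0.
(|000⟩, |100⟩): (a, b) = (0, 0.4858) → (0.3435, -0.3435)
(|001⟩, |101⟩): (a, b) = (0, 0.8741) → (0.6181, -0.6181)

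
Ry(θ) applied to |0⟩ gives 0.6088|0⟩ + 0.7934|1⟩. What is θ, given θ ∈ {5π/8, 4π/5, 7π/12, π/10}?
7π/12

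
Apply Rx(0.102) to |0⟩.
0.9987|0⟩ - 0.05098i|1⟩

Rx(0.102) = [[cos(θ/2), −i·sin(θ/2)], [−i·sin(θ/2), cos(θ/2)]]; θ = 0.102, cos(θ/2) ≈ 0.9987, sin(θ/2) ≈ 0.0509779.
With a = amp(|0⟩) = 1 and b = amp(|1⟩) = 0:
new amp(|0⟩) = (0.9987)·a + (-0.0509779i)·b = 0.9987
new amp(|1⟩) = (-0.0509779i)·a + (0.9987)·b = -0.05098i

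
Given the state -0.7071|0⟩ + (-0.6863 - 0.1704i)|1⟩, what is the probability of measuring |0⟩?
0.5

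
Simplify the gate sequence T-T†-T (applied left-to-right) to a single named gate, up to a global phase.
T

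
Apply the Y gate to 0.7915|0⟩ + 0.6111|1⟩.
-0.6111i|0⟩ + 0.7915i|1⟩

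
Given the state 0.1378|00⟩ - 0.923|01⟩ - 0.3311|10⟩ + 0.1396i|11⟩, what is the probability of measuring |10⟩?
0.1096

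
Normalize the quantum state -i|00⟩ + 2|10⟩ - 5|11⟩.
-0.1826i|00⟩ + 0.3651|10⟩ - 0.9129|11⟩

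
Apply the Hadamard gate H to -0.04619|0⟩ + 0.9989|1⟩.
0.6737|0⟩ - 0.739|1⟩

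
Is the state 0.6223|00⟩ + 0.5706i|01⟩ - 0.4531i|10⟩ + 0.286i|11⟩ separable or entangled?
Entangled

Writing the state as a|00⟩ + b|01⟩ + c|10⟩ + d|11⟩, it is a product state iff ad − bc = 0.
Here (a, b, c, d) = (0.6223, 0.5706i, -0.4531i, 0.286i): ad − bc = (0.6223)(0.286i) − (0.5706i)(-0.4531i) = (-0.2585 + 0.178i) ≠ 0, so the state is entangled.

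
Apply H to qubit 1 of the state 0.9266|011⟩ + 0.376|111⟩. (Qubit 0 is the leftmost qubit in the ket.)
0.6552|001⟩ - 0.6552|011⟩ + 0.2659|101⟩ - 0.2659|111⟩

H on qubit 1 mixes each pair of kets that differ only in qubit 1: amplitudes (a, b) of (|…0…⟩, |…1…⟩) become ((a + b)/√2, (a − b)/√2). Kets absent from the input have amplitude 0.
(|001⟩, |011⟩): (a, b) = (0, 0.9266) → (0.6552, -0.6552)
(|101⟩, |111⟩): (a, b) = (0, 0.376) → (0.2659, -0.2659)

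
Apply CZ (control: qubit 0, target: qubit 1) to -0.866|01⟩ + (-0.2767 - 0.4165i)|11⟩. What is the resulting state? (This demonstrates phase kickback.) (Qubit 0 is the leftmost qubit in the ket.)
-0.866|01⟩ + (0.2767 + 0.4165i)|11⟩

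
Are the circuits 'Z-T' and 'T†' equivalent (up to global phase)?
No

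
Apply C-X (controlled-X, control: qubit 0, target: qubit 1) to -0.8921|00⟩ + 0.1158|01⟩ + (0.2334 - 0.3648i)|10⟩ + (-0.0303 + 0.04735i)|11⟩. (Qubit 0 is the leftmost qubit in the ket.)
-0.8921|00⟩ + 0.1158|01⟩ + (-0.0303 + 0.04735i)|10⟩ + (0.2334 - 0.3648i)|11⟩

C-X leaves the control-|0⟩ kets |00⟩, |01⟩ unchanged and applies X to qubit 1 on the control-|1⟩ pair (|10⟩, |11⟩).
X = [[0, 1], [1, 0]].
With a = amp(|10⟩) = (0.2334 - 0.3648i) and b = amp(|11⟩) = (-0.0303 + 0.04735i):
new amp(|10⟩) = (1)·b = (-0.0303 + 0.04735i)
new amp(|11⟩) = (1)·a = (0.2334 - 0.3648i)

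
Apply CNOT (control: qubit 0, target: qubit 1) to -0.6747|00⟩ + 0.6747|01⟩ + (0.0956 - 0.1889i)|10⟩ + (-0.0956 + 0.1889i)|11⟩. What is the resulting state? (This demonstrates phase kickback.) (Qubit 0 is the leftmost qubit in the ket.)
-0.6747|00⟩ + 0.6747|01⟩ + (-0.0956 + 0.1889i)|10⟩ + (0.0956 - 0.1889i)|11⟩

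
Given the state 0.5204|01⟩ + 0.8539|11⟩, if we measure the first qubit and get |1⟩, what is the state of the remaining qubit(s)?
|1⟩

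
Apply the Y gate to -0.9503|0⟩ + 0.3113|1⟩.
-0.3113i|0⟩ - 0.9503i|1⟩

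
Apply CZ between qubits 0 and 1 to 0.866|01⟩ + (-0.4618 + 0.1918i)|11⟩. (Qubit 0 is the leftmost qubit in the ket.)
0.866|01⟩ + (0.4618 - 0.1918i)|11⟩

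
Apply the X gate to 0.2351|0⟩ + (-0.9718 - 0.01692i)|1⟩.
(-0.9718 - 0.01692i)|0⟩ + 0.2351|1⟩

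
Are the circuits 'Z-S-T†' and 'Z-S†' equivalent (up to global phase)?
No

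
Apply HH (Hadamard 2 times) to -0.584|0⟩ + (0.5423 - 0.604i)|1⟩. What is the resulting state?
-0.584|0⟩ + (0.5423 - 0.604i)|1⟩

H² = I, so an even number of Hadamards cancels: H^2 = I and the state is unchanged.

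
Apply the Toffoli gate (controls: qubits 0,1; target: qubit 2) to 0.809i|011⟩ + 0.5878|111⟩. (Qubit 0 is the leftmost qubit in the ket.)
0.809i|011⟩ + 0.5878|110⟩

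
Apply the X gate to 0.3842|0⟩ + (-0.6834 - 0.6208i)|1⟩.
(-0.6834 - 0.6208i)|0⟩ + 0.3842|1⟩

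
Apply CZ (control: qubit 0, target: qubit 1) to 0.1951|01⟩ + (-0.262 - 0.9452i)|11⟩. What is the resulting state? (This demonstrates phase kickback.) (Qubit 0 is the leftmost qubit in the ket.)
0.1951|01⟩ + (0.262 + 0.9452i)|11⟩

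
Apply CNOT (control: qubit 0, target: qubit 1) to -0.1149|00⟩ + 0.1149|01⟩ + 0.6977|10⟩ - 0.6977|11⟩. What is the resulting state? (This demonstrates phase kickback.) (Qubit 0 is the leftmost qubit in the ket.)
-0.1149|00⟩ + 0.1149|01⟩ - 0.6977|10⟩ + 0.6977|11⟩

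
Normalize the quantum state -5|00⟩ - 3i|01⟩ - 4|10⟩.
-1/√2|00⟩ - 0.4243i|01⟩ - 0.5657|10⟩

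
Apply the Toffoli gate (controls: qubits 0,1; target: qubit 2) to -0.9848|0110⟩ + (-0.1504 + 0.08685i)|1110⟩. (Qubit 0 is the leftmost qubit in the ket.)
-0.9848|0110⟩ + (-0.1504 + 0.08685i)|1100⟩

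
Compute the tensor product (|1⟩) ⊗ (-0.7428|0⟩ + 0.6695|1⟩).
-0.7428|10⟩ + 0.6695|11⟩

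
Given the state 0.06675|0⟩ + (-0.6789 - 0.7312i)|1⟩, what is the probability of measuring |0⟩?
0.004456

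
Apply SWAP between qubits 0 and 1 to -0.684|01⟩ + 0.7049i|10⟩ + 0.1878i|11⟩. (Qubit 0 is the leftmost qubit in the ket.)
0.7049i|01⟩ - 0.684|10⟩ + 0.1878i|11⟩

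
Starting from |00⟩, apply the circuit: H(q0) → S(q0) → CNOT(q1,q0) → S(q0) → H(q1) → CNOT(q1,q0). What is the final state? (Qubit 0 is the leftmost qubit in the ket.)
1/2|00⟩ - 1/2|01⟩ - 1/2|10⟩ + 1/2|11⟩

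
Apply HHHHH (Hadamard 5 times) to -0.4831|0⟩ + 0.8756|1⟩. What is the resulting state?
0.2775|0⟩ - 0.9607|1⟩

H² = I, so H^5 = H: a single Hadamard. With (a, b) = (-0.4831, 0.8756), H gives ((a + b)/√2, (a − b)/√2) = (0.2775, -0.9607).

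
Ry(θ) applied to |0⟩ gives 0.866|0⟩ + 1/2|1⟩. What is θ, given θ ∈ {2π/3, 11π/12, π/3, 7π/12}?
π/3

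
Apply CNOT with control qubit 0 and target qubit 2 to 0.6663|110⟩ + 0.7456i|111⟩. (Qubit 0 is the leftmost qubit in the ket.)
0.7456i|110⟩ + 0.6663|111⟩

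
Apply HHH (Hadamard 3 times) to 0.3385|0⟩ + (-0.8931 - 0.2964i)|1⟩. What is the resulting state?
(-0.3922 - 0.2096i)|0⟩ + (0.8709 + 0.2096i)|1⟩

H² = I, so H^3 = H: a single Hadamard. With (a, b) = (0.3385, (-0.8931 - 0.2964i)), H gives ((a + b)/√2, (a − b)/√2) = ((-0.3922 - 0.2096i), (0.8709 + 0.2096i)).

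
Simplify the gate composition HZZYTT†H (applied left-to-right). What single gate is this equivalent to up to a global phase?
Y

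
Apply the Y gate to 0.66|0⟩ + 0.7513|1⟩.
-0.7513i|0⟩ + 0.66i|1⟩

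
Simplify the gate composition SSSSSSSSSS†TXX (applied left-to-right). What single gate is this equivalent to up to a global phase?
T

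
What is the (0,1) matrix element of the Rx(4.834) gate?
-0.6628i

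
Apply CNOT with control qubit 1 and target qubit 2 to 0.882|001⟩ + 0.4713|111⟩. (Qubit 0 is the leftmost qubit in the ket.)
0.882|001⟩ + 0.4713|110⟩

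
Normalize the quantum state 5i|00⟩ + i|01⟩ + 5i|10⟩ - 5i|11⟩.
0.5735i|00⟩ + 0.1147i|01⟩ + 0.5735i|10⟩ - 0.5735i|11⟩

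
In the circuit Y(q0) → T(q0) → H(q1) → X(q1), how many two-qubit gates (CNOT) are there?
0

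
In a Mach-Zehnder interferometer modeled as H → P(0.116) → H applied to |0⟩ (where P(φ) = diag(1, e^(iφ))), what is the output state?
(0.9966 + 0.05787i)|0⟩ + (0.00336 - 0.05787i)|1⟩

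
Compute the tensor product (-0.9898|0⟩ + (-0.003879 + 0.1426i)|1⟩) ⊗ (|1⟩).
-0.9898|01⟩ + (-0.003879 + 0.1426i)|11⟩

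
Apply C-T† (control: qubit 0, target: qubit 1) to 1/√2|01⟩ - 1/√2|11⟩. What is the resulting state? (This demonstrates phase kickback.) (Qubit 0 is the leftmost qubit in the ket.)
1/√2|01⟩ + (-1/2 + (1/2)i)|11⟩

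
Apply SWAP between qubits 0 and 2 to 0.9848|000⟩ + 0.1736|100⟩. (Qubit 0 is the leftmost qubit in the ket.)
0.9848|000⟩ + 0.1736|001⟩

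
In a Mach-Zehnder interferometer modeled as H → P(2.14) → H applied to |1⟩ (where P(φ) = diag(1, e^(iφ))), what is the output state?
(0.7695 - 0.4212i)|0⟩ + (0.2305 + 0.4212i)|1⟩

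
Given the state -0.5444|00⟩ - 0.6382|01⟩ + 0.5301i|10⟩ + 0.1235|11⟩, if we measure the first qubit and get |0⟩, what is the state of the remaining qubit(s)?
-0.649|0⟩ - 0.7608|1⟩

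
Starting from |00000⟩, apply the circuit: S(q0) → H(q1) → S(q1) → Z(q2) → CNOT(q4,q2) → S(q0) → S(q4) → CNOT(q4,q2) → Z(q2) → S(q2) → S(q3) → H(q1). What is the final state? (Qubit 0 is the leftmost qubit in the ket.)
(1/2 + (1/2)i)|00000⟩ + (1/2 - (1/2)i)|01000⟩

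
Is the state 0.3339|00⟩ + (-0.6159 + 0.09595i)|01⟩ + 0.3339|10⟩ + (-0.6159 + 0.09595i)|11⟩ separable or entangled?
Separable

Writing the state as a|00⟩ + b|01⟩ + c|10⟩ + d|11⟩, it is a product state iff ad − bc = 0.
Here (a, b, c, d) = (0.3339, (-0.6159 + 0.09595i), 0.3339, (-0.6159 + 0.09595i)): ad − bc = (0.3339)(-0.6159 + 0.09595i) − (-0.6159 + 0.09595i)(0.3339) = 0, so the state is separable.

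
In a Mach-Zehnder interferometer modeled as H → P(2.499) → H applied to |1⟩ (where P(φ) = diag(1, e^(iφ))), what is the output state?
(0.9003 - 0.2996i)|0⟩ + (0.09973 + 0.2996i)|1⟩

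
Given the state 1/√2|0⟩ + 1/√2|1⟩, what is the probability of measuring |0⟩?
1/2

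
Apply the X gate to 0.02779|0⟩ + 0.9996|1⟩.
0.9996|0⟩ + 0.02779|1⟩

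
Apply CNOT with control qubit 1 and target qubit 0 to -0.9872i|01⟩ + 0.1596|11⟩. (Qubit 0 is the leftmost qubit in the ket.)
0.1596|01⟩ - 0.9872i|11⟩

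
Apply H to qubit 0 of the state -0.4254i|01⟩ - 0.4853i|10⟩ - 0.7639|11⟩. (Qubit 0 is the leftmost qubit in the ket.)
-0.3432i|00⟩ + (-0.5402 - 0.3008i)|01⟩ + 0.3432i|10⟩ + (0.5402 - 0.3008i)|11⟩

H on qubit 0 mixes each pair of kets that differ only in qubit 0: amplitudes (a, b) of (|…0…⟩, |…1…⟩) become ((a + b)/√2, (a − b)/√2). Kets absent from the input have amplitude 0.
(|00⟩, |10⟩): (a, b) = (0, -0.4853i) → (-0.3432i, 0.3432i)
(|01⟩, |11⟩): (a, b) = (-0.4254i, -0.7639) → ((-0.5402 - 0.3008i), (0.5402 - 0.3008i))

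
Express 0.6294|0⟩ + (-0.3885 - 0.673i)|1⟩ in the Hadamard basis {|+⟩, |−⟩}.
(0.1703 - 0.4759i)|+⟩ + (0.7198 + 0.4759i)|−⟩

With |ψ⟩ = α|0⟩ + β|1⟩, the Hadamard-basis coefficients are ⟨+|ψ⟩ = (α + β)/√2 and ⟨−|ψ⟩ = (α − β)/√2.
Here α = 0.6294, β = (-0.3885 - 0.673i): (α + β)/√2 = (0.1703 - 0.4759i), (α − β)/√2 = (0.7198 + 0.4759i).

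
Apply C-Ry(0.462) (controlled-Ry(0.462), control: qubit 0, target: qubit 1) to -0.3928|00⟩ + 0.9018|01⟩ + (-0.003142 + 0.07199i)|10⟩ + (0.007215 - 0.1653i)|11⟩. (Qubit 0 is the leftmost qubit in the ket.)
-0.3928|00⟩ + 0.9018|01⟩ + (-0.00471 + 0.1079i)|10⟩ + (0.006304 - 0.1444i)|11⟩

C-Ry(0.462) leaves the control-|0⟩ kets |00⟩, |01⟩ unchanged and applies Ry(0.462) to qubit 1 on the control-|1⟩ pair (|10⟩, |11⟩).
Ry(0.462) = [[cos(θ/2), −sin(θ/2)], [sin(θ/2), cos(θ/2)]]; θ = 0.462, cos(θ/2) ≈ 0.973438, sin(θ/2) ≈ 0.228951.
With a = amp(|10⟩) = (-0.003142 + 0.07199i) and b = amp(|11⟩) = (0.007215 - 0.1653i):
new amp(|10⟩) = (0.973438)·a + (-0.228951)·b = (-0.00471 + 0.1079i)
new amp(|11⟩) = (0.228951)·a + (0.973438)·b = (0.006304 - 0.1444i)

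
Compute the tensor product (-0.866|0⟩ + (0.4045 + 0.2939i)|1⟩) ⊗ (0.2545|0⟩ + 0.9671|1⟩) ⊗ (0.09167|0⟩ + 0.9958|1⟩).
-0.0202|000⟩ - 0.2195|001⟩ - 0.07677|010⟩ - 0.834|011⟩ + (0.009437 + 0.006857i)|100⟩ + (0.1025 + 0.07448i)|101⟩ + (0.03586 + 0.02606i)|110⟩ + (0.3895 + 0.283i)|111⟩

amp(|b₁b₂…⟩) = product of the factor amplitudes for bits b₁, b₂, …; only kets whose every factor amplitude is nonzero survive.
|000⟩: (-0.866)(0.2545)(0.09167) = -0.0202
|001⟩: (-0.866)(0.2545)(0.9958) = -0.2195
|010⟩: (-0.866)(0.9671)(0.09167) = -0.07677
|011⟩: (-0.866)(0.9671)(0.9958) = -0.834
|100⟩: (0.4045 + 0.2939i)(0.2545)(0.09167) = (0.009437 + 0.006857i)
|101⟩: (0.4045 + 0.2939i)(0.2545)(0.9958) = (0.1025 + 0.07448i)
|110⟩: (0.4045 + 0.2939i)(0.9671)(0.09167) = (0.03586 + 0.02606i)
|111⟩: (0.4045 + 0.2939i)(0.9671)(0.9958) = (0.3895 + 0.283i)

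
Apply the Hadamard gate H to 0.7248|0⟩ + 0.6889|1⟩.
0.9996|0⟩ + 0.02539|1⟩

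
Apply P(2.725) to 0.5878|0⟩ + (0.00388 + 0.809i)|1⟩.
0.5878|0⟩ + (-0.3309 - 0.7382i)|1⟩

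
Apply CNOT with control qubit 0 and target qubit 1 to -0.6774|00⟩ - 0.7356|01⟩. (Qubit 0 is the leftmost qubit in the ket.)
-0.6774|00⟩ - 0.7356|01⟩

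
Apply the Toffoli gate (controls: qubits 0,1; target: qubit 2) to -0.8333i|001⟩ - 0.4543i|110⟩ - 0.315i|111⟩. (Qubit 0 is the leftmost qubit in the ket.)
-0.8333i|001⟩ - 0.315i|110⟩ - 0.4543i|111⟩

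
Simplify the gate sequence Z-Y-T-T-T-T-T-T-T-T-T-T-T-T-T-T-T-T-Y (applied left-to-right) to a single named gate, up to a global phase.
Z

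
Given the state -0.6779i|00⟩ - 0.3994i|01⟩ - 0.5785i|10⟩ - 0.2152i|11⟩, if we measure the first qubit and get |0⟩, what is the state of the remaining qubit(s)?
-0.8616i|0⟩ - 0.5076i|1⟩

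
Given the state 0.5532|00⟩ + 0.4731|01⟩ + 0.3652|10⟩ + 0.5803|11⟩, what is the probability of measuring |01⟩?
0.2238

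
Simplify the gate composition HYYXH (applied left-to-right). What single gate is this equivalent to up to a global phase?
Z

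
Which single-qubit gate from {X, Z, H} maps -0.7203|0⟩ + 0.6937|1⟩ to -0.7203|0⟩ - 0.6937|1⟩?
Z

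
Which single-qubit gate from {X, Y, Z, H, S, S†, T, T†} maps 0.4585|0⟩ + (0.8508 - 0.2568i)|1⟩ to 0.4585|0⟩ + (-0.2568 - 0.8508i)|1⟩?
S†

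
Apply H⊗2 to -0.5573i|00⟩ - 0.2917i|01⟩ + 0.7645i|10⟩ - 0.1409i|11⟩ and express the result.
-0.1127i|00⟩ + 0.3199i|01⟩ - 0.7363i|10⟩ - 0.5855i|11⟩

H⊗2 gives amp(|y⟩) = (1/2) Σ_x (−1)^(x·y) amp(|x⟩), where x·y is the number of positions in which both x and y have a 1.
|00⟩: (-0.5573i - 0.2917i + 0.7645i - 0.1409i)/2 = -0.1127i
|01⟩: (-0.5573i + 0.2917i + 0.7645i + 0.1409i)/2 = 0.3199i
|10⟩: (-0.5573i - 0.2917i - 0.7645i + 0.1409i)/2 = -0.7363i
|11⟩: (-0.5573i + 0.2917i - 0.7645i - 0.1409i)/2 = -0.5855i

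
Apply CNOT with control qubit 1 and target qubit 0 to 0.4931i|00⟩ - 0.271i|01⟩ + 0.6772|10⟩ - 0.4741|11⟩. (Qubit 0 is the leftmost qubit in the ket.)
0.4931i|00⟩ - 0.4741|01⟩ + 0.6772|10⟩ - 0.271i|11⟩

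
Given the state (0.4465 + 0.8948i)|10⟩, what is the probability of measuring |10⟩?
1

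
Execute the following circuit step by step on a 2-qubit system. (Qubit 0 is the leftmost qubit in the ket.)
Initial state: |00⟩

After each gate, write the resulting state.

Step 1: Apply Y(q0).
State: i|10⟩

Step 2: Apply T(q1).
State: i|10⟩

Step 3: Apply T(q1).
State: i|10⟩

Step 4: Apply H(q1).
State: (1/√2)i|10⟩ + (1/√2)i|11⟩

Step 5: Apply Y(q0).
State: 1/√2|00⟩ + 1/√2|01⟩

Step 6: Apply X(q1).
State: 1/√2|00⟩ + 1/√2|01⟩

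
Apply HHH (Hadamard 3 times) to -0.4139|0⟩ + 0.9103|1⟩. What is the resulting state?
0.351|0⟩ - 0.9364|1⟩

H² = I, so H^3 = H: a single Hadamard. With (a, b) = (-0.4139, 0.9103), H gives ((a + b)/√2, (a − b)/√2) = (0.351, -0.9364).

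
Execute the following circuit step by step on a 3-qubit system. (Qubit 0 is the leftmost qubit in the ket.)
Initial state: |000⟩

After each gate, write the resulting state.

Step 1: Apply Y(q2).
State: i|001⟩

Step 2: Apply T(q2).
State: (-1/√2 + (1/√2)i)|001⟩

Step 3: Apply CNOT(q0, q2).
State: (-1/√2 + (1/√2)i)|001⟩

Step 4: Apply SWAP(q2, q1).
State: (-1/√2 + (1/√2)i)|010⟩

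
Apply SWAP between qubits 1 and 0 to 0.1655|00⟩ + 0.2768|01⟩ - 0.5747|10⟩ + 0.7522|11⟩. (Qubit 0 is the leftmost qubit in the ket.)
0.1655|00⟩ - 0.5747|01⟩ + 0.2768|10⟩ + 0.7522|11⟩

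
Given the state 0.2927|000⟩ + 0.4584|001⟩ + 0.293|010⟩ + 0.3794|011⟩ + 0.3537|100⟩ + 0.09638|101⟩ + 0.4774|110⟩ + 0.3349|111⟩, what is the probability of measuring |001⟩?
0.2101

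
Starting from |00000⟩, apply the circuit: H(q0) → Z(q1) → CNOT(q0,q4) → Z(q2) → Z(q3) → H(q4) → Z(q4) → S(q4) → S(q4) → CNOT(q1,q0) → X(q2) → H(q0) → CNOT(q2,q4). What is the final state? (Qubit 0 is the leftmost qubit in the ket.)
1/√2|00101⟩ + 1/√2|10100⟩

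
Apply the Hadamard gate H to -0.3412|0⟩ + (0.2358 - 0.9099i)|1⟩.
(-0.07453 - 0.6434i)|0⟩ + (-0.408 + 0.6434i)|1⟩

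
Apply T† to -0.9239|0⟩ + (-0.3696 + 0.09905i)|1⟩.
-0.9239|0⟩ + (-0.1913 + 0.3314i)|1⟩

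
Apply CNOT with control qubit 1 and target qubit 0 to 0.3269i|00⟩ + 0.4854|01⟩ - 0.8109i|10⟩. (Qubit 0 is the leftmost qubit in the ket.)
0.3269i|00⟩ - 0.8109i|10⟩ + 0.4854|11⟩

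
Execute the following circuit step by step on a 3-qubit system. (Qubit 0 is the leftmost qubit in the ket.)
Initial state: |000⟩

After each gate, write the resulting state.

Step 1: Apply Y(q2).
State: i|001⟩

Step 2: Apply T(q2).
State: (-1/√2 + (1/√2)i)|001⟩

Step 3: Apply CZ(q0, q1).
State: (-1/√2 + (1/√2)i)|001⟩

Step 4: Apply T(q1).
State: (-1/√2 + (1/√2)i)|001⟩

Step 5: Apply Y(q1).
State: (-1/√2 - (1/√2)i)|011⟩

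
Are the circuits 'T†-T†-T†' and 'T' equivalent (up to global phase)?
No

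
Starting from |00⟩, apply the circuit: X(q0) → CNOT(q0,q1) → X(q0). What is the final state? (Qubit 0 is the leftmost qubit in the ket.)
|01⟩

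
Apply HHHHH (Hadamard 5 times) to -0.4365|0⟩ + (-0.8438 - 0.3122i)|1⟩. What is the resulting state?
(-0.9053 - 0.2208i)|0⟩ + (0.288 + 0.2208i)|1⟩

H² = I, so H^5 = H: a single Hadamard. With (a, b) = (-0.4365, (-0.8438 - 0.3122i)), H gives ((a + b)/√2, (a − b)/√2) = ((-0.9053 - 0.2208i), (0.288 + 0.2208i)).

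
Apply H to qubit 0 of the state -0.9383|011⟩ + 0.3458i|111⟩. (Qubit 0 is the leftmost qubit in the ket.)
(-0.6635 + 0.2445i)|011⟩ + (-0.6635 - 0.2445i)|111⟩

H on qubit 0 mixes each pair of kets that differ only in qubit 0: amplitudes (a, b) of (|…0…⟩, |…1…⟩) become ((a + b)/√2, (a − b)/√2). Kets absent from the input have amplitude 0.
(|011⟩, |111⟩): (a, b) = (-0.9383, 0.3458i) → ((-0.6635 + 0.2445i), (-0.6635 - 0.2445i))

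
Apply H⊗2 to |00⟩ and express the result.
1/2|00⟩ + 1/2|01⟩ + 1/2|10⟩ + 1/2|11⟩

H⊗2 gives amp(|y⟩) = (1/2) Σ_x (−1)^(x·y) amp(|x⟩), where x·y is the number of positions in which both x and y have a 1.
|00⟩: (1)/2 = 1/2
|01⟩: (1)/2 = 1/2
|10⟩: (1)/2 = 1/2
|11⟩: (1)/2 = 1/2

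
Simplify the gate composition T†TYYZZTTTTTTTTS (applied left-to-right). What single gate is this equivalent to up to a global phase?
S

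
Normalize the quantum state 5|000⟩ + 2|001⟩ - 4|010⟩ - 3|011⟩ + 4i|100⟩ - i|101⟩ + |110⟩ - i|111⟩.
0.5852|000⟩ + 0.2341|001⟩ - 0.4682|010⟩ - 0.3511|011⟩ + 0.4682i|100⟩ - 0.117i|101⟩ + 0.117|110⟩ - 0.117i|111⟩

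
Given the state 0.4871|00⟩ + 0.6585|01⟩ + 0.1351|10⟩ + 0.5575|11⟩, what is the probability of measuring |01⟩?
0.4336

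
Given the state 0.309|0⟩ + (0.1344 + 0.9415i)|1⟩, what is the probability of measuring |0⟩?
0.09548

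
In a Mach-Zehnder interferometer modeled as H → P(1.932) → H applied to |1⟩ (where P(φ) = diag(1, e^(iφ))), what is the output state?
(0.6767 - 0.4677i)|0⟩ + (0.3233 + 0.4677i)|1⟩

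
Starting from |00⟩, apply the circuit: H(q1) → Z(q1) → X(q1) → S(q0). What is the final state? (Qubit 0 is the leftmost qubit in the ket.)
-1/√2|00⟩ + 1/√2|01⟩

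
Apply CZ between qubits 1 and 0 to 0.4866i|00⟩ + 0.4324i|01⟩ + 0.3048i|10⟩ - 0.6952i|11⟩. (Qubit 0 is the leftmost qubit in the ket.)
0.4866i|00⟩ + 0.4324i|01⟩ + 0.3048i|10⟩ + 0.6952i|11⟩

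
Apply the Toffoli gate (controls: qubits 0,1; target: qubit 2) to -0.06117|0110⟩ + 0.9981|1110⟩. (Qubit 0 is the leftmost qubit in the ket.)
-0.06117|0110⟩ + 0.9981|1100⟩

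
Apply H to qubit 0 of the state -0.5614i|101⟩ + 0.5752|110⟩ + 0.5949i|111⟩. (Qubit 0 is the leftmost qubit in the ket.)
-0.397i|001⟩ + 0.4067|010⟩ + 0.4207i|011⟩ + 0.397i|101⟩ - 0.4067|110⟩ - 0.4207i|111⟩

H on qubit 0 mixes each pair of kets that differ only in qubit 0: amplitudes (a, b) of (|…0…⟩, |…1…⟩) become ((a + b)/√2, (a − b)/√2). Kets absent from the input have amplitude 0.
(|001⟩, |101⟩): (a, b) = (0, -0.5614i) → (-0.397i, 0.397i)
(|010⟩, |110⟩): (a, b) = (0, 0.5752) → (0.4067, -0.4067)
(|011⟩, |111⟩): (a, b) = (0, 0.5949i) → (0.4207i, -0.4207i)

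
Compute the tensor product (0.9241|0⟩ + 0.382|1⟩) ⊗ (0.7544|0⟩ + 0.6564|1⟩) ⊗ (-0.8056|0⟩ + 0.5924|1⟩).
-0.5616|000⟩ + 0.413|001⟩ - 0.4887|010⟩ + 0.3593|011⟩ - 0.2322|100⟩ + 0.1707|101⟩ - 0.202|110⟩ + 0.1485|111⟩

amp(|b₁b₂…⟩) = product of the factor amplitudes for bits b₁, b₂, …; only kets whose every factor amplitude is nonzero survive.
|000⟩: (0.9241)(0.7544)(-0.8056) = -0.5616
|001⟩: (0.9241)(0.7544)(0.5924) = 0.413
|010⟩: (0.9241)(0.6564)(-0.8056) = -0.4887
|011⟩: (0.9241)(0.6564)(0.5924) = 0.3593
|100⟩: (0.382)(0.7544)(-0.8056) = -0.2322
|101⟩: (0.382)(0.7544)(0.5924) = 0.1707
|110⟩: (0.382)(0.6564)(-0.8056) = -0.202
|111⟩: (0.382)(0.6564)(0.5924) = 0.1485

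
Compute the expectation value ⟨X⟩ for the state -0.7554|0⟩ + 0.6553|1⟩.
-0.99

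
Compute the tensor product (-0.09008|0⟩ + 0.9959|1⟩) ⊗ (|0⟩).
-0.09008|00⟩ + 0.9959|10⟩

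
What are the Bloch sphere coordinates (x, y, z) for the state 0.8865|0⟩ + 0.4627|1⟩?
(0.8204, 0, 0.5718)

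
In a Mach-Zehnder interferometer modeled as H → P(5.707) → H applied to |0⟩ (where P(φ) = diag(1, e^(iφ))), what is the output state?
(0.9193 - 0.2724i)|0⟩ + (0.08073 + 0.2724i)|1⟩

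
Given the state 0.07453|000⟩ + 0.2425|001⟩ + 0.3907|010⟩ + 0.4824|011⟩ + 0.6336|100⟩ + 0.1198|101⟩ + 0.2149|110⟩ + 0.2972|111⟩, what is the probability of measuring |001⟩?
0.05881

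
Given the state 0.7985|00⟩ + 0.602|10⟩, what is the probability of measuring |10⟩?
0.3624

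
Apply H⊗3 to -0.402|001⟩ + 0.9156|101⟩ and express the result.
0.1816|000⟩ - 0.1816|001⟩ + 0.1816|010⟩ - 0.1816|011⟩ - 0.4658|100⟩ + 0.4658|101⟩ - 0.4658|110⟩ + 0.4658|111⟩

H⊗3 gives amp(|y⟩) = (1/2√2) Σ_x (−1)^(x·y) amp(|x⟩), where x·y is the number of positions in which both x and y have a 1.
|000⟩: (-0.402 + 0.9156)/(2√2) = 0.1816
|001⟩: (0.402 - 0.9156)/(2√2) = -0.1816
|010⟩: (-0.402 + 0.9156)/(2√2) = 0.1816
|011⟩: (0.402 - 0.9156)/(2√2) = -0.1816
|100⟩: (-0.402 - 0.9156)/(2√2) = -0.4658
|101⟩: (0.402 + 0.9156)/(2√2) = 0.4658
|110⟩: (-0.402 - 0.9156)/(2√2) = -0.4658
|111⟩: (0.402 + 0.9156)/(2√2) = 0.4658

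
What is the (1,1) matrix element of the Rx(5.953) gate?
-0.9864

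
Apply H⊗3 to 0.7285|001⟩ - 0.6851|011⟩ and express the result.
0.01534|000⟩ - 0.01534|001⟩ + 0.4998|010⟩ - 0.4998|011⟩ + 0.01534|100⟩ - 0.01534|101⟩ + 0.4998|110⟩ - 0.4998|111⟩

H⊗3 gives amp(|y⟩) = (1/2√2) Σ_x (−1)^(x·y) amp(|x⟩), where x·y is the number of positions in which both x and y have a 1.
|000⟩: (0.7285 - 0.6851)/(2√2) = 0.01534
|001⟩: (-0.7285 + 0.6851)/(2√2) = -0.01534
|010⟩: (0.7285 + 0.6851)/(2√2) = 0.4998
|011⟩: (-0.7285 - 0.6851)/(2√2) = -0.4998
|100⟩: (0.7285 - 0.6851)/(2√2) = 0.01534
|101⟩: (-0.7285 + 0.6851)/(2√2) = -0.01534
|110⟩: (0.7285 + 0.6851)/(2√2) = 0.4998
|111⟩: (-0.7285 - 0.6851)/(2√2) = -0.4998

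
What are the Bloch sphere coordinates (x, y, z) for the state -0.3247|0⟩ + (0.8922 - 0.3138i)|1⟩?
(-0.5794, 0.2038, -0.7891)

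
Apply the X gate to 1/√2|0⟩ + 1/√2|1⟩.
1/√2|0⟩ + 1/√2|1⟩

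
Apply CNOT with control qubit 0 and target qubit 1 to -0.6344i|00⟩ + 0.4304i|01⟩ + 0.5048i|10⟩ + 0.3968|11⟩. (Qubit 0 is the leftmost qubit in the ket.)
-0.6344i|00⟩ + 0.4304i|01⟩ + 0.3968|10⟩ + 0.5048i|11⟩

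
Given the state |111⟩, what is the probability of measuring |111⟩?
1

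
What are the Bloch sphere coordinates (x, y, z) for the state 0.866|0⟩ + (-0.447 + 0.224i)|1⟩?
(-0.7742, 0.388, 0.5)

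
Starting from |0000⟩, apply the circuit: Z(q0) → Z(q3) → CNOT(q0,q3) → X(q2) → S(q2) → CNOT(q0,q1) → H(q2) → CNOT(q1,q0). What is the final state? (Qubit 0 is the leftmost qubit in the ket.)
(1/√2)i|0000⟩ - (1/√2)i|0010⟩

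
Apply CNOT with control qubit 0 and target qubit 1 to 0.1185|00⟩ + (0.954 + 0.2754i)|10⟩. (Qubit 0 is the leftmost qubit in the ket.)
0.1185|00⟩ + (0.954 + 0.2754i)|11⟩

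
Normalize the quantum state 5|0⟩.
|0⟩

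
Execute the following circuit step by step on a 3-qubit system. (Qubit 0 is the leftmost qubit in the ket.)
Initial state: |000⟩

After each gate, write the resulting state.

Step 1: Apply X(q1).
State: |010⟩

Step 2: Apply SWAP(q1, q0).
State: |100⟩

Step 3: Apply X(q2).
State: |101⟩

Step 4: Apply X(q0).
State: |001⟩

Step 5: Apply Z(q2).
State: -|001⟩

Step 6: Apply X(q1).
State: -|011⟩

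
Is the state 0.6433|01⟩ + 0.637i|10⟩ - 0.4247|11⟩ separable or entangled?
Entangled

Writing the state as a|00⟩ + b|01⟩ + c|10⟩ + d|11⟩, it is a product state iff ad − bc = 0.
Here (a, b, c, d) = (0, 0.6433, 0.637i, -0.4247): ad − bc = (0)(-0.4247) − (0.6433)(0.637i) = -0.4098i ≠ 0, so the state is entangled.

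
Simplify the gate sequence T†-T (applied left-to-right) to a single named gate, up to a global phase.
I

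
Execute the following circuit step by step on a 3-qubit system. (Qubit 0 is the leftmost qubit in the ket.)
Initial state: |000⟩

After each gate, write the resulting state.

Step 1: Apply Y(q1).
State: i|010⟩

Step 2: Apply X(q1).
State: i|000⟩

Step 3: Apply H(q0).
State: (1/√2)i|000⟩ + (1/√2)i|100⟩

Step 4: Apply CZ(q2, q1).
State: (1/√2)i|000⟩ + (1/√2)i|100⟩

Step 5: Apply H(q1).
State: (1/2)i|000⟩ + (1/2)i|010⟩ + (1/2)i|100⟩ + (1/2)i|110⟩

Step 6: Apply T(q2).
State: (1/2)i|000⟩ + (1/2)i|010⟩ + (1/2)i|100⟩ + (1/2)i|110⟩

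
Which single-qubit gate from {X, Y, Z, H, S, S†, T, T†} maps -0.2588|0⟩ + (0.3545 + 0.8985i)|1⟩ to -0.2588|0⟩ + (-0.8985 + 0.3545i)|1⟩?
S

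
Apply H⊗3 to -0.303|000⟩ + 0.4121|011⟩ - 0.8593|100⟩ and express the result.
-0.2652|000⟩ - 0.5566|001⟩ - 0.5566|010⟩ - 0.2652|011⟩ + 0.3424|100⟩ + 0.05098|101⟩ + 0.05098|110⟩ + 0.3424|111⟩

H⊗3 gives amp(|y⟩) = (1/2√2) Σ_x (−1)^(x·y) amp(|x⟩), where x·y is the number of positions in which both x and y have a 1.
|000⟩: (-0.303 + 0.4121 - 0.8593)/(2√2) = -0.2652
|001⟩: (-0.303 - 0.4121 - 0.8593)/(2√2) = -0.5566
|010⟩: (-0.303 - 0.4121 - 0.8593)/(2√2) = -0.5566
|011⟩: (-0.303 + 0.4121 - 0.8593)/(2√2) = -0.2652
|100⟩: (-0.303 + 0.4121 + 0.8593)/(2√2) = 0.3424
|101⟩: (-0.303 - 0.4121 + 0.8593)/(2√2) = 0.05098
|110⟩: (-0.303 - 0.4121 + 0.8593)/(2√2) = 0.05098
|111⟩: (-0.303 + 0.4121 + 0.8593)/(2√2) = 0.3424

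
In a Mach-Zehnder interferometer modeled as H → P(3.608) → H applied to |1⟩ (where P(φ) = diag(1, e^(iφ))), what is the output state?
(0.9466 + 0.2248i)|0⟩ + (0.05341 - 0.2248i)|1⟩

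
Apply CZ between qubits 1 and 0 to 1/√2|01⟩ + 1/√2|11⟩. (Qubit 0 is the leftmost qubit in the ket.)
1/√2|01⟩ - 1/√2|11⟩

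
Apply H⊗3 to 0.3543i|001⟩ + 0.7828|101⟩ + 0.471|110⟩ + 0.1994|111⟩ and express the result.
(0.5138 + 0.1253i)|000⟩ + (-0.1807 - 0.1253i)|001⟩ + (0.03974 + 0.1253i)|010⟩ + (-0.3728 - 0.1253i)|011⟩ + (-0.5138 + 0.1253i)|100⟩ + (0.1807 - 0.1253i)|101⟩ + (-0.03974 + 0.1253i)|110⟩ + (0.3728 - 0.1253i)|111⟩

H⊗3 gives amp(|y⟩) = (1/2√2) Σ_x (−1)^(x·y) amp(|x⟩), where x·y is the number of positions in which both x and y have a 1.
|000⟩: (0.3543i + 0.7828 + 0.471 + 0.1994)/(2√2) = (0.5138 + 0.1253i)
|001⟩: (-0.3543i - 0.7828 + 0.471 - 0.1994)/(2√2) = (-0.1807 - 0.1253i)
|010⟩: (0.3543i + 0.7828 - 0.471 - 0.1994)/(2√2) = (0.03974 + 0.1253i)
|011⟩: (-0.3543i - 0.7828 - 0.471 + 0.1994)/(2√2) = (-0.3728 - 0.1253i)
|100⟩: (0.3543i - 0.7828 - 0.471 - 0.1994)/(2√2) = (-0.5138 + 0.1253i)
|101⟩: (-0.3543i + 0.7828 - 0.471 + 0.1994)/(2√2) = (0.1807 - 0.1253i)
|110⟩: (0.3543i - 0.7828 + 0.471 + 0.1994)/(2√2) = (-0.03974 + 0.1253i)
|111⟩: (-0.3543i + 0.7828 + 0.471 - 0.1994)/(2√2) = (0.3728 - 0.1253i)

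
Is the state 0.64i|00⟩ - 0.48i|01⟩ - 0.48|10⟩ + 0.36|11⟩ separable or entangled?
Separable

Writing the state as a|00⟩ + b|01⟩ + c|10⟩ + d|11⟩, it is a product state iff ad − bc = 0.
Here (a, b, c, d) = (0.64i, -0.48i, -0.48, 0.36): ad − bc = (0.64i)(0.36) − (-0.48i)(-0.48) = 0, so the state is separable.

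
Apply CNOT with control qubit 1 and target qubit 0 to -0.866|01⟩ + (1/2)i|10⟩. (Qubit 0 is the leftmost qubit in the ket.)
(1/2)i|10⟩ - 0.866|11⟩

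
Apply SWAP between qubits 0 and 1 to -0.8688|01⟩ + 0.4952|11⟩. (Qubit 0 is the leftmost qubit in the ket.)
-0.8688|10⟩ + 0.4952|11⟩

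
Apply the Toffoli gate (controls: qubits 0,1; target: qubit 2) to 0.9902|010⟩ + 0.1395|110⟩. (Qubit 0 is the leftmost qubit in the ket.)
0.9902|010⟩ + 0.1395|111⟩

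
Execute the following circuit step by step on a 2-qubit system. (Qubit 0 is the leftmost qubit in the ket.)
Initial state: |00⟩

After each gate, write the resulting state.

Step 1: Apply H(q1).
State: 1/√2|00⟩ + 1/√2|01⟩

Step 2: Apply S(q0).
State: 1/√2|00⟩ + 1/√2|01⟩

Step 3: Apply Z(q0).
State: 1/√2|00⟩ + 1/√2|01⟩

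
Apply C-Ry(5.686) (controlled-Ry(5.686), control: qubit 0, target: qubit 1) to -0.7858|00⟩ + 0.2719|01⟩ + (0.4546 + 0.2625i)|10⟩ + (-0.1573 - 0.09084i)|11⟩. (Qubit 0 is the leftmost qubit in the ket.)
-0.7858|00⟩ + 0.2719|01⟩ + (-0.3882 - 0.2242i)|10⟩ + (0.2841 + 0.164i)|11⟩

C-Ry(5.686) leaves the control-|0⟩ kets |00⟩, |01⟩ unchanged and applies Ry(5.686) to qubit 1 on the control-|1⟩ pair (|10⟩, |11⟩).
Ry(5.686) = [[cos(θ/2), −sin(θ/2)], [sin(θ/2), cos(θ/2)]]; θ = 5.686, cos(θ/2) ≈ -0.955751, sin(θ/2) ≈ 0.294175.
With a = amp(|10⟩) = (0.4546 + 0.2625i) and b = amp(|11⟩) = (-0.1573 - 0.09084i):
new amp(|10⟩) = (-0.955751)·a + (-0.294175)·b = (-0.3882 - 0.2242i)
new amp(|11⟩) = (0.294175)·a + (-0.955751)·b = (0.2841 + 0.164i)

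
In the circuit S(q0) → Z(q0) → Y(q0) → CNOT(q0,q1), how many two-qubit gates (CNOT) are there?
1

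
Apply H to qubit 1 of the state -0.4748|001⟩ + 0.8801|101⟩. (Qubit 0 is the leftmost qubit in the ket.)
-0.3357|001⟩ - 0.3357|011⟩ + 0.6223|101⟩ + 0.6223|111⟩

H on qubit 1 mixes each pair of kets that differ only in qubit 1: amplitudes (a, b) of (|…0…⟩, |…1…⟩) become ((a + b)/√2, (a − b)/√2). Kets absent from the input have amplitude 0.
(|001⟩, |011⟩): (a, b) = (-0.4748, 0) → (-0.3357, -0.3357)
(|101⟩, |111⟩): (a, b) = (0.8801, 0) → (0.6223, 0.6223)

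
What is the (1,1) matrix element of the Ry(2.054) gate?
0.5174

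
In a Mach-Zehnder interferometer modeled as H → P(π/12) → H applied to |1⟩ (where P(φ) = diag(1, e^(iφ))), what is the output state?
(0.01704 - 0.1294i)|0⟩ + (0.983 + 0.1294i)|1⟩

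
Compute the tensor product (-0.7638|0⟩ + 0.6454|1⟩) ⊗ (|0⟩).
-0.7638|00⟩ + 0.6454|10⟩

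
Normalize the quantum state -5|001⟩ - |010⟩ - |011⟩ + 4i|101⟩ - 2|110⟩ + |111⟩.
-0.7217|001⟩ - 0.1443|010⟩ - 0.1443|011⟩ + (1/√3)i|101⟩ - 0.2887|110⟩ + 0.1443|111⟩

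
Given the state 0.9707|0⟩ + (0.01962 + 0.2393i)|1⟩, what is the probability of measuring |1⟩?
0.05765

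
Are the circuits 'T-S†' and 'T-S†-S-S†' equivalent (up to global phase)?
Yes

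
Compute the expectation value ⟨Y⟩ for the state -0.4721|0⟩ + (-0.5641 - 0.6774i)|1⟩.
0.6396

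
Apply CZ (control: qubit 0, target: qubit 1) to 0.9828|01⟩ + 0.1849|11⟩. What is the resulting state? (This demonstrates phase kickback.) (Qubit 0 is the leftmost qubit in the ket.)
0.9828|01⟩ - 0.1849|11⟩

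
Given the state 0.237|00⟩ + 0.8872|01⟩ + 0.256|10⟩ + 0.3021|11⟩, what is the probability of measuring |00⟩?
0.05617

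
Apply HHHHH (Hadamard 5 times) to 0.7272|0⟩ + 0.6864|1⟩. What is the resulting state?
0.9996|0⟩ + 0.02885|1⟩

H² = I, so H^5 = H: a single Hadamard. With (a, b) = (0.7272, 0.6864), H gives ((a + b)/√2, (a − b)/√2) = (0.9996, 0.02885).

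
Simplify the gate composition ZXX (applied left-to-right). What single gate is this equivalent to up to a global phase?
Z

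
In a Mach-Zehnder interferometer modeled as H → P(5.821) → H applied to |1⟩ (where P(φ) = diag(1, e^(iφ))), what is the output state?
(0.05246 + 0.223i)|0⟩ + (0.9475 - 0.223i)|1⟩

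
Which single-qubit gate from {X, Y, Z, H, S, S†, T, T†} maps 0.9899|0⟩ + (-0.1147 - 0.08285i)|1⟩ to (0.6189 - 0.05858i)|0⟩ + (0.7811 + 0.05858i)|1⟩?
H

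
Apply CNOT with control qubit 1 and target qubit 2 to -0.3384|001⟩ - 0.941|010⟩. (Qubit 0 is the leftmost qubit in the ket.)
-0.3384|001⟩ - 0.941|011⟩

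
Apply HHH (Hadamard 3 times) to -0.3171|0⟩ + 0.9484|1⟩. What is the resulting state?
0.4464|0⟩ - 0.8948|1⟩

H² = I, so H^3 = H: a single Hadamard. With (a, b) = (-0.3171, 0.9484), H gives ((a + b)/√2, (a − b)/√2) = (0.4464, -0.8948).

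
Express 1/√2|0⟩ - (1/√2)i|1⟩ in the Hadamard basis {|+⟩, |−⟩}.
(1/2 - (1/2)i)|+⟩ + (1/2 + (1/2)i)|−⟩

With |ψ⟩ = α|0⟩ + β|1⟩, the Hadamard-basis coefficients are ⟨+|ψ⟩ = (α + β)/√2 and ⟨−|ψ⟩ = (α − β)/√2.
Here α = 1/√2, β = -(1/√2)i: (α + β)/√2 = (1/2 - (1/2)i), (α − β)/√2 = (1/2 + (1/2)i).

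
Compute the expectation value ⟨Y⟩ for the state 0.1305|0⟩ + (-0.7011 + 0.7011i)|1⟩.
0.183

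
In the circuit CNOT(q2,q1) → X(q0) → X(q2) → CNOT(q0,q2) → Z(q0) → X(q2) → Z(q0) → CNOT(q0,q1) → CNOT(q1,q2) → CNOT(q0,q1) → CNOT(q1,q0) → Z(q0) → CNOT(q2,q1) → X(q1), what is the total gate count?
14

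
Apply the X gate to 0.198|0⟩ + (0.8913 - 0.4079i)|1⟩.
(0.8913 - 0.4079i)|0⟩ + 0.198|1⟩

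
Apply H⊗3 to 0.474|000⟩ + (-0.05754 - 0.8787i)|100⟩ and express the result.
(0.1472 - 0.3107i)|000⟩ + (0.1472 - 0.3107i)|001⟩ + (0.1472 - 0.3107i)|010⟩ + (0.1472 - 0.3107i)|011⟩ + (0.1879 + 0.3107i)|100⟩ + (0.1879 + 0.3107i)|101⟩ + (0.1879 + 0.3107i)|110⟩ + (0.1879 + 0.3107i)|111⟩

H⊗3 gives amp(|y⟩) = (1/2√2) Σ_x (−1)^(x·y) amp(|x⟩), where x·y is the number of positions in which both x and y have a 1.
|000⟩: (0.474 + (-0.05754 - 0.8787i))/(2√2) = (0.1472 - 0.3107i)
|001⟩: (0.474 + (-0.05754 - 0.8787i))/(2√2) = (0.1472 - 0.3107i)
|010⟩: (0.474 + (-0.05754 - 0.8787i))/(2√2) = (0.1472 - 0.3107i)
|011⟩: (0.474 + (-0.05754 - 0.8787i))/(2√2) = (0.1472 - 0.3107i)
|100⟩: (0.474 - (-0.05754 - 0.8787i))/(2√2) = (0.1879 + 0.3107i)
|101⟩: (0.474 - (-0.05754 - 0.8787i))/(2√2) = (0.1879 + 0.3107i)
|110⟩: (0.474 - (-0.05754 - 0.8787i))/(2√2) = (0.1879 + 0.3107i)
|111⟩: (0.474 - (-0.05754 - 0.8787i))/(2√2) = (0.1879 + 0.3107i)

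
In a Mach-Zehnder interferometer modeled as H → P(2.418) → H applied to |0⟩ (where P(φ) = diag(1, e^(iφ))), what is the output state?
(0.1253 + 0.331i)|0⟩ + (0.8747 - 0.331i)|1⟩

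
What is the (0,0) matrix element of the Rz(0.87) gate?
(0.9069 - 0.4214i)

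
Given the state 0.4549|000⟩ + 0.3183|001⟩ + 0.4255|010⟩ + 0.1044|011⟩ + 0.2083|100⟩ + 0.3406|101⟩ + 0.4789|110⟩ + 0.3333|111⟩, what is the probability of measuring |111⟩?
0.1111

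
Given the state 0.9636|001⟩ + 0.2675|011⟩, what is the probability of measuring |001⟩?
0.9285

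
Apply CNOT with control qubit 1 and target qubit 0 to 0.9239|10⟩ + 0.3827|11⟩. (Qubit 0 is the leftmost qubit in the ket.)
0.3827|01⟩ + 0.9239|10⟩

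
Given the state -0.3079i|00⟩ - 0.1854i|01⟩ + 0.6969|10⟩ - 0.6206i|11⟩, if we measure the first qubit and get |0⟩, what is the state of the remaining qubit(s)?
-0.8567i|0⟩ - 0.5158i|1⟩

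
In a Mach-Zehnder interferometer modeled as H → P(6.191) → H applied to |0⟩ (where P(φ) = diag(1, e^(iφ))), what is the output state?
(0.9979 - 0.04603i)|0⟩ + (0.002123 + 0.04603i)|1⟩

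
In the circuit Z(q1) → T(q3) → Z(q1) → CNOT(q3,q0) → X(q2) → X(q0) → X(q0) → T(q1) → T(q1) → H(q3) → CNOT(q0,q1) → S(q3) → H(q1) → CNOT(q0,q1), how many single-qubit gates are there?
11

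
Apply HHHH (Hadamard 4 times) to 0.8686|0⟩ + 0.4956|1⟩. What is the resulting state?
0.8686|0⟩ + 0.4956|1⟩

H² = I, so an even number of Hadamards cancels: H^4 = I and the state is unchanged.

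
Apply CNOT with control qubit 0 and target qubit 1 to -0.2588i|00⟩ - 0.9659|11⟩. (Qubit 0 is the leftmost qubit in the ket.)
-0.2588i|00⟩ - 0.9659|10⟩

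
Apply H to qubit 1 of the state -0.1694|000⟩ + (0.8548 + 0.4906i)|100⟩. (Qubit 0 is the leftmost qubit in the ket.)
-0.1198|000⟩ - 0.1198|010⟩ + (0.6044 + 0.3469i)|100⟩ + (0.6044 + 0.3469i)|110⟩

H on qubit 1 mixes each pair of kets that differ only in qubit 1: amplitudes (a, b) of (|…0…⟩, |…1…⟩) become ((a + b)/√2, (a − b)/√2). Kets absent from the input have amplitude 0.
(|000⟩, |010⟩): (a, b) = (-0.1694, 0) → (-0.1198, -0.1198)
(|100⟩, |110⟩): (a, b) = ((0.8548 + 0.4906i), 0) → ((0.6044 + 0.3469i), (0.6044 + 0.3469i))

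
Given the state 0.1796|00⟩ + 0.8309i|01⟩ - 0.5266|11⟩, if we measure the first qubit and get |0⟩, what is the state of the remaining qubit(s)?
0.2113|0⟩ + 0.9774i|1⟩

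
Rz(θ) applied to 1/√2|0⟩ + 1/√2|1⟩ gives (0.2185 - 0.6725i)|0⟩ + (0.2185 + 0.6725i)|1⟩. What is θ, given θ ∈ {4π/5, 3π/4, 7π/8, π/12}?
4π/5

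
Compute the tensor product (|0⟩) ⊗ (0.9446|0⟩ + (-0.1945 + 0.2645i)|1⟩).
0.9446|00⟩ + (-0.1945 + 0.2645i)|01⟩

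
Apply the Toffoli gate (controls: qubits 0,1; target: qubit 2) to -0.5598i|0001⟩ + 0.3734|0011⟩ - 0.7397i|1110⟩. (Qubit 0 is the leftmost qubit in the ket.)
-0.5598i|0001⟩ + 0.3734|0011⟩ - 0.7397i|1100⟩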